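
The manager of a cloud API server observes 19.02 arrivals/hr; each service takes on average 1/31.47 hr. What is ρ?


ρ = λ/μ = 19.02/31.47 = 0.6044

Final: 0.6044


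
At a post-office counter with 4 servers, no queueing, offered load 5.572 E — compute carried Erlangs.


B(4,5.572) = 0.440914 (Erlang-B)
Carried load = a(1 − B) = 5.572·(1 − 0.440914) = 5.572·0.559086 = 3.1152 E

Final: 3.1152 Erlangs


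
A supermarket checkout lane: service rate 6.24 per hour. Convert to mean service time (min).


Mean service time = 1/μ = 1/6.24 hour = 0.16026 hour
In minutes: 0.16026 × 60 = 9.6154 min

Final: 9.6154 min


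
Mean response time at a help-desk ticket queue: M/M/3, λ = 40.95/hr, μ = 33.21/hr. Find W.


a = 1.2331; ρ = 0.4110; P₀ = 0.283784
Lq = P₀·a^c·ρ/(c!(1−ρ)²) = 0.10506
Wq = Lq/λ = 0.10506/40.95 = 0.002566 hr
W = Wq + 1/μ = 0.002566 + 0.03011 = 0.03268 hr

Final: 0.03268 hr


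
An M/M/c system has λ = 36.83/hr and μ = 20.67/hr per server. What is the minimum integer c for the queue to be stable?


Stability requires cμ > λ ⇔ c > λ/μ.
λ/μ = 36.83/20.67 = 1.7818
Minimum integer c = ⌊1.7818⌋ + 1 = 2
Check: 2·20.67 = 41.34 > 36.83, while 1·20.67 = 20.67 ≤ 36.83

Final: 2 servers


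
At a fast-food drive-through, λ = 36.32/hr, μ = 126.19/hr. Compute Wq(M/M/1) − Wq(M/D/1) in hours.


ρ = 36.32/126.19 = 0.2878
Wq(M/M/1) = ρ/(μ−λ) = 0.2878/89.87 = 0.003203 hr
Wq(M/D/1) = ρ/(2(μ−λ)) = 0.001601 hr
Savings = 0.003203 − 0.001601 = 0.001601 hr

Final: 0.001601 hr


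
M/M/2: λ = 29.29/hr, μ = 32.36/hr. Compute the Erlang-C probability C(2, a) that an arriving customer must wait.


a = λ/μ = 0.9051; ρ = a/2 = 0.4526
P₀ = 0.376875 (from M/M/c formula)
C(c,a) = [a^c/(c!(1−ρ))]·P₀ = [0.81926/(2·0.5474)]·0.376875
= 0.74827·0.376875 = 0.282005

Final: 0.282005


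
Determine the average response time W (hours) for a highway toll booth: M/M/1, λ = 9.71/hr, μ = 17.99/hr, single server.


W = 1/(μ−λ) = 1/(17.99 − 9.71) = 1/8.28 = 0.1208 hr

Final: 0.1208 hr


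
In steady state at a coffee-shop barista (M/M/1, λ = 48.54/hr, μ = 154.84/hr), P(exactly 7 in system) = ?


ρ = 48.54/154.84 = 0.3135
P_n = (1−ρ)·ρ^n = (1 − 0.3135)·0.3135^7 = 0.6865·0.0002975 = 0.0002043

Final: 0.0002043


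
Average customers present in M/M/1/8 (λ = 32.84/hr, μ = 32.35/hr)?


ρ = 32.84/32.35 = 1.0151
L = ρ[1 − (K+1)ρ^K + Kρ^(K+1)] / [(1−ρ)(1−ρ^(K+1))]
Numerator: 1.0151·(1 − 9·1.127797 + 8·1.144879) = 0.008998
Denominator: (-0.01515)·(-0.144879) = 0.002194
L = 0.008998/0.002194 = 4.1002

Final: 4.1002


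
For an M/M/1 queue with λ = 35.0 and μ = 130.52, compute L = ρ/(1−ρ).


ρ = λ/μ = 35.0/130.52 = 0.2682
L = ρ/(1−ρ) = 0.2682/(1 − 0.2682) = 0.2682/0.7318 = 0.3664

Final: 0.3664


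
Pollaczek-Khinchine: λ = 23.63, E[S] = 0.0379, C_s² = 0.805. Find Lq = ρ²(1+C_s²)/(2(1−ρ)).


ρ = λ·E[S] = 23.63·0.0379 = 0.8956
Lq = ρ²(1+C_s²)/(2(1−ρ)) = 0.8021·(1+0.805)/(2·0.1044)
= 0.8021·1.8050/0.2088 = 6.93197

Final: 6.93197


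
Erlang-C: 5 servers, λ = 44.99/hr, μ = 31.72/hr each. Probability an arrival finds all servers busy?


a = λ/μ = 1.4183; ρ = a/5 = 0.2837
P₀ = 0.241829 (from M/M/c formula)
C(c,a) = [a^c/(c!(1−ρ))]·P₀ = [5.74003/(120·0.7163)]·0.241829
= 0.06678·0.241829 = 0.016148

Final: 0.016148


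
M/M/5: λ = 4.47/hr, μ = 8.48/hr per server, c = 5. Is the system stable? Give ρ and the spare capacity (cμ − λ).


Total capacity cμ = 5·8.48 = 42.40/hr
ρ = λ/(cμ) = 4.47/42.40 = 0.1054
Stable ⇔ ρ < 1: YES
Spare capacity = cμ − λ = 42.40 − 4.47 = 37.93/hr

Final: ρ = 0.1054; stable; margin = 37.93/hr


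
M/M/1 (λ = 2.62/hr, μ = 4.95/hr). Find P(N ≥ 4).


ρ = 2.62/4.95 = 0.5293
P(N ≥ n) = ρ^n = 0.5293^4 = 0.078485

Final: 0.078485


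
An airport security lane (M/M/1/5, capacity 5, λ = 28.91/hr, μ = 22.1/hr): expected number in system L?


ρ = 28.91/22.1 = 1.3081
L = ρ[1 − (K+1)ρ^K + Kρ^(K+1)] / [(1−ρ)(1−ρ^(K+1))]
Numerator: 1.3081·(1 − 6·3.830708 + 5·5.011121) = 4.017778
Denominator: (-0.3081)·(-4.011121) = 1.236006
L = 4.017778/1.236006 = 3.2506

Final: 3.2506


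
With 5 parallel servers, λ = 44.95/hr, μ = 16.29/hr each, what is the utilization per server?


ρ = λ/(cμ) = 44.95/(5·16.29) = 44.95/81.45 = 0.5519

Final: 0.5519


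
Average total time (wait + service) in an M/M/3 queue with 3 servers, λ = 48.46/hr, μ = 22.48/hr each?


a = 2.1557; ρ = 0.7186; P₀ = 0.087630
Lq = P₀·a^c·ρ/(c!(1−ρ)²) = 1.32731
Wq = Lq/λ = 1.32731/48.46 = 0.02739 hr
W = Wq + 1/μ = 0.02739 + 0.04448 = 0.07187 hr

Final: 0.07187 hr


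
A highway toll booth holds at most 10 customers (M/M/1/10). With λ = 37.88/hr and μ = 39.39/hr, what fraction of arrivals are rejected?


ρ = λ/μ = 37.88/39.39 = 0.9617
P_K = (1−ρ)ρ^K/(1−ρ^(K+1)) = (0.03833·0.676457)/(1 − 0.650525)
= 0.025932/0.349475 = 0.074202

Final: 0.074202


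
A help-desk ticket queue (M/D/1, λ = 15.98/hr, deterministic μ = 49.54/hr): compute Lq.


ρ = 15.98/49.54 = 0.3226
M/D/1: Lq = ρ²/(2(1−ρ)) = 0.1040/(2·0.6774) = 0.07680

Final: 0.07680


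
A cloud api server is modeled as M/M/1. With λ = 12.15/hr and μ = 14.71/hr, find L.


ρ = λ/μ = 12.15/14.71 = 0.8260
L = ρ/(1−ρ) = 0.8260/(1 − 0.8260) = 0.8260/0.1740 = 4.7461

Final: 4.7461


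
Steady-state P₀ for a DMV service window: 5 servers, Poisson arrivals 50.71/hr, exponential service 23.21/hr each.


a = λ/μ = 50.71/23.21 = 2.1848; ρ = a/c = 0.4370
Σ_{k=0}^{4} a^k/k! (terms k=0..4) = 1.00000 + 2.18483 + 2.38675 + 1.73822 + 0.94943 = 8.25923
Tail: a^5/(5!(1−ρ)) = 49.78429/(120·0.5630) = 0.73685
P₀ = 1/(8.25923 + 0.73685) = 1/8.99608 = 0.111160

Final: 0.111160


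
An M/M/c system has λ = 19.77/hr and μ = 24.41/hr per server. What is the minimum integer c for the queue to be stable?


Stability requires cμ > λ ⇔ c > λ/μ.
λ/μ = 19.77/24.41 = 0.8099
Minimum integer c = ⌊0.8099⌋ + 1 = 1
Check: 1·24.41 = 24.41 > 19.77, while 0·24.41 = 0.00 ≤ 19.77

Final: 1 servers


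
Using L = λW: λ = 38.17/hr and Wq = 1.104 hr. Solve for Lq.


Lq = λWq = 38.17·1.104 = 42.1397

Final: 42.1397


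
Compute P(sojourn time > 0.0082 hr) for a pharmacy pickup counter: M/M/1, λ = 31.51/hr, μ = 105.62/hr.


W ~ Exponential(μ−λ) for M/M/1.
μ − λ = 105.62 − 31.51 = 74.1100
P(W > t) = e^{−(μ−λ)t} = e^{−0.6077} = 0.544601

Final: 0.544601


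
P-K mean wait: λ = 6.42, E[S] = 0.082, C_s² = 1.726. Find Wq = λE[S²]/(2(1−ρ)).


ρ = λ·E[S] = 6.42·0.082 = 0.5264
E[S²] = E[S]²(1+C_s²) = 0.082²·(1+1.726) = 0.018330
Wq = λ·E[S²]/(2(1−ρ)) = 6.42·0.018330/(2·0.4736) = 0.12425 hr

Final: 0.12425 hr


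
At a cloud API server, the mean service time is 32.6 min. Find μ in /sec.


μ = 1/(service time) in consistent units.
1 second = 0.0166667 min, so μ = 0.0166667/32.6 = 0.0005112 per second

Final: 0.0005112 /sec


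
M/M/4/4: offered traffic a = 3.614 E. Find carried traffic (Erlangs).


B(4,3.614) = 0.272130 (Erlang-B)
Carried load = a(1 − B) = 3.614·(1 − 0.272130) = 3.614·0.727870 = 2.6305 E

Final: 2.6305 Erlangs


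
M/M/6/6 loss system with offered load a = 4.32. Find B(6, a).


B(c,a) = (a^c/c!) / Σ_{k=0}^{c} a^k/k!
a^6/6! = 9.027552
Σ terms (k=0..6): 1.00000 + 4.32000 + 9.33120 + 13.43693 + 14.51188 + 12.53827 + 9.02755 = 64.165828
B = 9.027552/64.165828 = 0.140691

Final: 0.140691


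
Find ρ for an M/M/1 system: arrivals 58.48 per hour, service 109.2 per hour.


ρ = λ/μ = 58.48/109.2 = 0.5355

Final: 0.5355


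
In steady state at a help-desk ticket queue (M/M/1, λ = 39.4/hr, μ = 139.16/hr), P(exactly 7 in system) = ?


ρ = 39.4/139.16 = 0.2831
P_n = (1−ρ)·ρ^n = (1 − 0.2831)·0.2831^7 = 0.7169·0.0001458 = 0.0001045

Final: 0.0001045


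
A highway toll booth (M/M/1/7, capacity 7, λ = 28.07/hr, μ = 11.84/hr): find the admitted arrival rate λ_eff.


ρ = 2.3708; P_K = (1−ρ)ρ^7/(1−ρ^8) = 0.578777
λ_eff = λ(1 − P_K) = 28.07·(1 − 0.578777) = 28.07·0.421223 = 11.8237 /hr

Final: 11.8237 /hr


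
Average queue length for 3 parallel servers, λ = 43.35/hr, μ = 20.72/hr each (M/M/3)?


a = λ/μ = 2.0922; ρ = a/3 = 0.6974
P₀ = 0.096855
Lq = P₀·a^c·ρ / (c!·(1−ρ)²) = 0.096855·9.15795·0.6974/(6·0.09157)
= 1.12588

Final: 1.12588


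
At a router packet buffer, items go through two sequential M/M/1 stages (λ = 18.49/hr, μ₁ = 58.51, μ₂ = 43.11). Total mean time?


Each node sees arrival rate λ = 18.49/hr (tandem ⇒ throughput preserved).
W₁ = 1/(μ₁−λ) = 1/(58.51−18.49) = 0.02499 hr
W₂ = 1/(μ₂−λ) = 1/(43.11−18.49) = 0.04062 hr
W_total = W₁ + W₂ = 0.02499 + 0.04062 = 0.06560 hr

Final: 0.06560 hr


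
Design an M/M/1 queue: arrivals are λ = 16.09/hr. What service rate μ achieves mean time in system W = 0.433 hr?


W = 1/(μ−λ) ⇒ μ − λ = 1/W = 1/0.433 = 2.3095
μ = λ + 1/W = 16.09 + 2.3095 = 18.3995 per hr

Final: 18.3995 /hr


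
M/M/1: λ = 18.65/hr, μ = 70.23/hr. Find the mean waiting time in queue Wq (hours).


ρ = 18.65/70.23 = 0.2656
Wq = ρ/(μ−λ) = 0.2656/(70.23 − 18.65) = 0.2656/51.58 = 0.005148 hr

Final: 0.005148 hr


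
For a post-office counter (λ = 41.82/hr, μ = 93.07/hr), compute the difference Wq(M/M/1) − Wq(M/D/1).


ρ = 41.82/93.07 = 0.4493
Wq(M/M/1) = ρ/(μ−λ) = 0.4493/51.25 = 0.008768 hr
Wq(M/D/1) = ρ/(2(μ−λ)) = 0.004384 hr
Savings = 0.008768 − 0.004384 = 0.004384 hr

Final: 0.004384 hr


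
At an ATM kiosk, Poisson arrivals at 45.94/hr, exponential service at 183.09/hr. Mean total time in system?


W = 1/(μ−λ) = 1/(183.09 − 45.94) = 1/137.15 = 0.007291 hr

Final: 0.007291 hr


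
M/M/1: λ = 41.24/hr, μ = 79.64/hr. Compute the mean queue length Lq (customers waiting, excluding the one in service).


ρ = 41.24/79.64 = 0.5178
Lq = ρ²/(1−ρ) = 0.2681/0.4822 = 0.5561

Final: 0.5561


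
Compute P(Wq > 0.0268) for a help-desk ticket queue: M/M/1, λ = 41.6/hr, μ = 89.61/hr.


ρ = 41.6/89.61 = 0.4642
P(Wq > t) = ρ·e^{−(μ−λ)t} = 0.4642·e^{−1.2867}
= 0.4642·0.276190 = 0.128217

Final: 0.128217


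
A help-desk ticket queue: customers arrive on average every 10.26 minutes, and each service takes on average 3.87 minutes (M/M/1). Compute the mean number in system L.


λ = 60/10.26 = 5.8480 /hr
μ = 60/3.87 = 15.5039 /hr
ρ = λ/μ = 5.8480/15.5039 = 0.3772
L = ρ/(1−ρ) = 0.3772/0.6228 = 0.6056

Final: 0.6056


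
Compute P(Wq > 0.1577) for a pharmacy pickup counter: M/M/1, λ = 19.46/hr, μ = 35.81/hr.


ρ = 19.46/35.81 = 0.5434
P(Wq > t) = ρ·e^{−(μ−λ)t} = 0.5434·e^{−2.5784}
= 0.5434·0.075896 = 0.041244

Final: 0.041244


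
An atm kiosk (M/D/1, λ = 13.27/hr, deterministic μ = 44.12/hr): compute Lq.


ρ = 13.27/44.12 = 0.3008
M/D/1: Lq = ρ²/(2(1−ρ)) = 0.09046/(2·0.6992) = 0.06469

Final: 0.06469


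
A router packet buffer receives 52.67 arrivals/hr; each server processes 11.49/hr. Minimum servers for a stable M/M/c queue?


Stability requires cμ > λ ⇔ c > λ/μ.
λ/μ = 52.67/11.49 = 4.5840
Minimum integer c = ⌊4.5840⌋ + 1 = 5
Check: 5·11.49 = 57.45 > 52.67, while 4·11.49 = 45.96 ≤ 52.67

Final: 5 servers


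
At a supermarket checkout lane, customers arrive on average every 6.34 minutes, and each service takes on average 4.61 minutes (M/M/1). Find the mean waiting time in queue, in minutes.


λ = 60/6.34 = 9.4637 /hr
μ = 60/4.61 = 13.0152 /hr
ρ = λ/μ = 9.4637/13.0152 = 0.7271
Wq = ρ/(μ−λ) = 0.7271/(13.0152−9.4637) = 0.20474 hr
In minutes: 0.20474·60 = 12.284 min

Final: 12.284 min


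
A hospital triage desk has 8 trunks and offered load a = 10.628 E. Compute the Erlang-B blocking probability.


B(c,a) = (a^c/c!) / Σ_{k=0}^{c} a^k/k!
a^8/8! = 4037.307629
Σ terms (k=0..8): 1.00000 + 10.62800 + 56.47719 + 200.07987 + 531.61220 + 1129.99490 + 2001.59763 + 3038.99709 + 4037.30763 = 11007.694504
B = 4037.307629/11007.694504 = 0.366771

Final: 0.366771


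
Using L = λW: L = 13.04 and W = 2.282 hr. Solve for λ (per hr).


λ = L/W = 13.04/2.282 = 5.7143 /hr

Final: 5.7143 /hr


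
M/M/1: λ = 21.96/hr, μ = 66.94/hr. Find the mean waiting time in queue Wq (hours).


ρ = 21.96/66.94 = 0.3281
Wq = ρ/(μ−λ) = 0.3281/(66.94 − 21.96) = 0.3281/44.98 = 0.007293 hr

Final: 0.007293 hr


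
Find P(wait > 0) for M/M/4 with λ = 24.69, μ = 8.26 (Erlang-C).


a = λ/μ = 2.9891; ρ = a/4 = 0.7473
P₀ = 0.038360 (from M/M/c formula)
C(c,a) = [a^c/(c!(1−ρ))]·P₀ = [79.82964/(24·0.2527)]·0.038360
= 13.16153·0.038360 = 0.504870

Final: 0.504870


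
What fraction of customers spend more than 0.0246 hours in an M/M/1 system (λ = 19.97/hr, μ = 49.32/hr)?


W ~ Exponential(μ−λ) for M/M/1.
μ − λ = 49.32 − 19.97 = 29.3500
P(W > t) = e^{−(μ−λ)t} = e^{−0.7220} = 0.485775

Final: 0.485775


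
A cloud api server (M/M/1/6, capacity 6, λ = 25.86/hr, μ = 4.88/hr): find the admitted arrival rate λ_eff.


ρ = 5.2992; P_K = (1−ρ)ρ^6/(1−ρ^7) = 0.811298
λ_eff = λ(1 − P_K) = 25.86·(1 − 0.811298) = 25.86·0.188702 = 4.8798 /hr

Final: 4.8798 /hr


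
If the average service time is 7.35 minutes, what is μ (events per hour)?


μ = 1/(service time) in consistent units.
1 hour = 60 min, so μ = 60/7.35 = 8.1633 per hour

Final: 8.1633 /hr


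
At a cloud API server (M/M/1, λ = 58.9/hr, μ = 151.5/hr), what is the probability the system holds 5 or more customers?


ρ = 58.9/151.5 = 0.3888
P(N ≥ n) = ρ^n = 0.3888^5 = 0.008882

Final: 0.008882


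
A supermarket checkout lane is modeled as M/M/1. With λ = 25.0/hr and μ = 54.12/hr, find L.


ρ = λ/μ = 25.0/54.12 = 0.4619
L = ρ/(1−ρ) = 0.4619/(1 − 0.4619) = 0.4619/0.5381 = 0.8585

Final: 0.8585


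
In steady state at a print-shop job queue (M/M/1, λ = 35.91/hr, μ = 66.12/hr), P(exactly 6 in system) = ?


ρ = 35.91/66.12 = 0.5431
P_n = (1−ρ)·ρ^n = (1 − 0.5431)·0.5431^6 = 0.4569·0.025662 = 0.011725

Final: 0.011725


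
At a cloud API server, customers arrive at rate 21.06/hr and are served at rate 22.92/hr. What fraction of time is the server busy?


ρ = λ/μ = 21.06/22.92 = 0.9188

Final: 0.9188


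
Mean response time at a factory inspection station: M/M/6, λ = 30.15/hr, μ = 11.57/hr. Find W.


a = 2.6059; ρ = 0.4343; P₀ = 0.073303
Lq = P₀·a^c·ρ/(c!(1−ρ)²) = 0.04327
Wq = Lq/λ = 0.04327/30.15 = 0.001435 hr
W = Wq + 1/μ = 0.001435 + 0.08643 = 0.08787 hr

Final: 0.08787 hr


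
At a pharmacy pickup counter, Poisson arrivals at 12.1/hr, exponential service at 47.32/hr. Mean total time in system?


W = 1/(μ−λ) = 1/(47.32 − 12.1) = 1/35.22 = 0.02839 hr

Final: 0.02839 hr


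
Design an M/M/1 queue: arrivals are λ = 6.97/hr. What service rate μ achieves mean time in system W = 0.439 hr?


W = 1/(μ−λ) ⇒ μ − λ = 1/W = 1/0.439 = 2.2779
μ = λ + 1/W = 6.97 + 2.2779 = 9.2479 per hr

Final: 9.2479 /hr


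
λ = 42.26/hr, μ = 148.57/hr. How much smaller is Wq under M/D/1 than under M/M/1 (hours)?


ρ = 42.26/148.57 = 0.2844
Wq(M/M/1) = ρ/(μ−λ) = 0.2844/106.31 = 0.002676 hr
Wq(M/D/1) = ρ/(2(μ−λ)) = 0.001338 hr
Savings = 0.002676 − 0.001338 = 0.001338 hr

Final: 0.001338 hr


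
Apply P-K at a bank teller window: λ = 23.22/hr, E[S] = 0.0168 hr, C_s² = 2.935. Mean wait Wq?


ρ = λ·E[S] = 23.22·0.0168 = 0.3901
E[S²] = E[S]²(1+C_s²) = 0.0168²·(1+2.935) = 0.001111
Wq = λ·E[S²]/(2(1−ρ)) = 23.22·0.001111/(2·0.6099) = 0.02114 hr

Final: 0.02114 hr


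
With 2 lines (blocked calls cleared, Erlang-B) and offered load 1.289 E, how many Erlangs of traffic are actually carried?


B(2,1.289) = 0.266290 (Erlang-B)
Carried load = a(1 − B) = 1.289·(1 − 0.266290) = 1.289·0.733710 = 0.9458 E

Final: 0.9458 Erlangs


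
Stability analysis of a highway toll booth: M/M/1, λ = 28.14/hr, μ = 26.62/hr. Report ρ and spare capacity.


Total capacity cμ = 1·26.62 = 26.62/hr
ρ = λ/(cμ) = 28.14/26.62 = 1.0571
Stable ⇔ ρ < 1: NO
Spare capacity = cμ − λ = 26.62 − 28.14 = -1.52/hr

Final: ρ = 1.0571; unstable; margin = -1.52/hr


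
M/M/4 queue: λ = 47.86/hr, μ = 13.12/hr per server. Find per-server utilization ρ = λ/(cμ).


ρ = λ/(cμ) = 47.86/(4·13.12) = 47.86/52.48 = 0.9120

Final: 0.9120


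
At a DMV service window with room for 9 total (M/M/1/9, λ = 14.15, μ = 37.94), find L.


ρ = 14.15/37.94 = 0.3730
L = ρ[1 − (K+1)ρ^K + Kρ^(K+1)] / [(1−ρ)(1−ρ^(K+1))]
Numerator: 0.3730·(1 − 10·0.0001396 + 9·0.00005207) = 0.372611
Denominator: (0.6270)·(0.999948) = 0.627010
L = 0.372611/0.627010 = 0.5943

Final: 0.5943


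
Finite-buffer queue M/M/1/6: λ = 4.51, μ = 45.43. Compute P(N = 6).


ρ = λ/μ = 4.51/45.43 = 0.09927
P_K = (1−ρ)ρ^K/(1−ρ^(K+1)) = (0.9007·0.0000009572)/(1 − 0.00000009502)
= 0.0000008622/1.000000 = 0.0000008622

Final: 0.0000008622


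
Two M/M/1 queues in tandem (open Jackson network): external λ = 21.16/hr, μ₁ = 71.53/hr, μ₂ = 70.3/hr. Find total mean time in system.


Each node sees arrival rate λ = 21.16/hr (tandem ⇒ throughput preserved).
W₁ = 1/(μ₁−λ) = 1/(71.53−21.16) = 0.01985 hr
W₂ = 1/(μ₂−λ) = 1/(70.3−21.16) = 0.02035 hr
W_total = W₁ + W₂ = 0.01985 + 0.02035 = 0.04020 hr

Final: 0.04020 hr


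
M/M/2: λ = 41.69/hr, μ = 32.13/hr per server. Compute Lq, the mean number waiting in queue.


a = λ/μ = 1.2975; ρ = a/2 = 0.6488
P₀ = 0.213025
Lq = P₀·a^c·ρ / (c!·(1−ρ)²) = 0.213025·1.68361·0.6488/(2·0.12336)
= 0.94309

Final: 0.94309


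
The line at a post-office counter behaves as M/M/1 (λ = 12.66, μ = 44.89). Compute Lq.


ρ = 12.66/44.89 = 0.2820
Lq = ρ²/(1−ρ) = 0.07954/0.7180 = 0.1108

Final: 0.1108


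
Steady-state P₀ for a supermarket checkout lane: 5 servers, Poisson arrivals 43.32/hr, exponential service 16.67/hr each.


a = λ/μ = 43.32/16.67 = 2.5987; ρ = a/c = 0.5197
Σ_{k=0}^{4} a^k/k! (terms k=0..4) = 1.00000 + 2.59868 + 3.37657 + 2.92487 + 1.90020 = 11.80033
Tail: a^5/(5!(1−ρ)) = 118.51252/(120·0.4803) = 2.05638
P₀ = 1/(11.80033 + 2.05638) = 1/13.85671 = 0.072167

Final: 0.072167


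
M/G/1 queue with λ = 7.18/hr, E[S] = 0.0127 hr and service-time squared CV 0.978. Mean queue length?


ρ = λ·E[S] = 7.18·0.0127 = 0.09119
Lq = ρ²(1+C_s²)/(2(1−ρ)) = 0.008315·(1+0.978)/(2·0.9088)
= 0.008315·1.9780/1.8176 = 0.009049

Final: 0.009049


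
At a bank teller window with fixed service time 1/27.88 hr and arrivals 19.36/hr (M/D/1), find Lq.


ρ = 19.36/27.88 = 0.6944
M/D/1: Lq = ρ²/(2(1−ρ)) = 0.4822/(2·0.3056) = 0.78895

Final: 0.78895


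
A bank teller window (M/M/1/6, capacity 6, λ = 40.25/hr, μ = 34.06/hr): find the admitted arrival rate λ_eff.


ρ = 1.1817; P_K = (1−ρ)ρ^6/(1−ρ^7) = 0.223111
λ_eff = λ(1 − P_K) = 40.25·(1 − 0.223111) = 40.25·0.776889 = 31.2698 /hr

Final: 31.2698 /hr


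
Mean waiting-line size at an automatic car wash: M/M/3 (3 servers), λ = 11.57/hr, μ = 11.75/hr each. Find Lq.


a = λ/μ = 0.9847; ρ = a/3 = 0.3282
P₀ = 0.369501
Lq = P₀·a^c·ρ / (c!·(1−ρ)²) = 0.369501·0.95474·0.3282/(6·0.45128)
= 0.04276

Final: 0.04276


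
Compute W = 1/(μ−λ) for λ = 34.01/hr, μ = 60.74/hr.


W = 1/(μ−λ) = 1/(60.74 − 34.01) = 1/26.73 = 0.03741 hr

Final: 0.03741 hr


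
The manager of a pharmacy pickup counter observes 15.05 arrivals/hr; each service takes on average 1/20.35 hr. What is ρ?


ρ = λ/μ = 15.05/20.35 = 0.7396

Final: 0.7396


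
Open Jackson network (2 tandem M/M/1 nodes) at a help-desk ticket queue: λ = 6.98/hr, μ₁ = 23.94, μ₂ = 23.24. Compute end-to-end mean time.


Each node sees arrival rate λ = 6.98/hr (tandem ⇒ throughput preserved).
W₁ = 1/(μ₁−λ) = 1/(23.94−6.98) = 0.05896 hr
W₂ = 1/(μ₂−λ) = 1/(23.24−6.98) = 0.06150 hr
W_total = W₁ + W₂ = 0.05896 + 0.06150 = 0.12046 hr

Final: 0.12046 hr


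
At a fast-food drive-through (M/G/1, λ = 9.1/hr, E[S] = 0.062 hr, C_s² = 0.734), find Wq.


ρ = λ·E[S] = 9.1·0.062 = 0.5642
E[S²] = E[S]²(1+C_s²) = 0.062²·(1+0.734) = 0.006665
Wq = λ·E[S²]/(2(1−ρ)) = 9.1·0.006665/(2·0.4358) = 0.06959 hr

Final: 0.06959 hr


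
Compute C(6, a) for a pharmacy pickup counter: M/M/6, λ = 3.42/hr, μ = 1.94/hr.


a = λ/μ = 1.7629; ρ = a/6 = 0.2938
P₀ = 0.171432 (from M/M/c formula)
C(c,a) = [a^c/(c!(1−ρ))]·P₀ = [30.01555/(720·0.7062)]·0.171432
= 0.05903·0.171432 = 0.010120

Final: 0.010120


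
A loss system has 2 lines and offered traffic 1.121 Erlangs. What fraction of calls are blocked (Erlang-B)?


B(c,a) = (a^c/c!) / Σ_{k=0}^{c} a^k/k!
a^2/2! = 0.628320
Σ terms (k=0..2): 1.00000 + 1.12100 + 0.62832 = 2.749321
B = 0.628320/2.749321 = 0.228537

Final: 0.228537


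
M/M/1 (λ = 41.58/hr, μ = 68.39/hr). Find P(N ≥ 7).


ρ = 41.58/68.39 = 0.6080
P(N ≥ n) = ρ^n = 0.6080^7 = 0.030707

Final: 0.030707


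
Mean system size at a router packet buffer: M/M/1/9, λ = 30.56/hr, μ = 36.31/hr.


ρ = 30.56/36.31 = 0.8416
L = ρ[1 − (K+1)ρ^K + Kρ^(K+1)] / [(1−ρ)(1−ρ^(K+1))]
Numerator: 0.8416·(1 − 10·0.211906 + 9·0.178349) = 0.409104
Denominator: (0.1584)·(0.821651) = 0.130115
L = 0.409104/0.130115 = 3.1442

Final: 3.1442


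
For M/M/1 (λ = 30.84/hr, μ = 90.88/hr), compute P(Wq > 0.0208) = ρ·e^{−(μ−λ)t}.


ρ = 30.84/90.88 = 0.3393
P(Wq > t) = ρ·e^{−(μ−λ)t} = 0.3393·e^{−1.2488}
= 0.3393·0.286840 = 0.097339

Final: 0.097339


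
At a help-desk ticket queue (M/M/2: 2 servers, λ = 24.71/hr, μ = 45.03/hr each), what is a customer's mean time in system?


a = 0.5487; ρ = 0.2744; P₀ = 0.569400
Lq = P₀·a^c·ρ/(c!(1−ρ)²) = 0.04467
Wq = Lq/λ = 0.04467/24.71 = 0.001808 hr
W = Wq + 1/μ = 0.001808 + 0.02221 = 0.02402 hr

Final: 0.02402 hr


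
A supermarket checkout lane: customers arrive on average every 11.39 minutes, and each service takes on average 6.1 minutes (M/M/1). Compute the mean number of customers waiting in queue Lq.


λ = 60/11.39 = 5.2678 /hr
μ = 60/6.1 = 9.8361 /hr
ρ = λ/μ = 5.2678/9.8361 = 0.5356
Lq = ρ²/(1−ρ) = 0.2868/0.4644 = 0.6176

Final: 0.6176


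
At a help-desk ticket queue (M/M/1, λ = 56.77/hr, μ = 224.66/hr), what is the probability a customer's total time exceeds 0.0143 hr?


W ~ Exponential(μ−λ) for M/M/1.
μ − λ = 224.66 − 56.77 = 167.8900
P(W > t) = e^{−(μ−λ)t} = e^{−2.4008} = 0.090643

Final: 0.090643


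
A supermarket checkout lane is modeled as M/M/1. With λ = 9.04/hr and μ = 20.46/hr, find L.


ρ = λ/μ = 9.04/20.46 = 0.4418
L = ρ/(1−ρ) = 0.4418/(1 − 0.4418) = 0.4418/0.5582 = 0.7916

Final: 0.7916


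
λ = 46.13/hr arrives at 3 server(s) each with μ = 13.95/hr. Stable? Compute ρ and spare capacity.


Total capacity cμ = 3·13.95 = 41.85/hr
ρ = λ/(cμ) = 46.13/41.85 = 1.1023
Stable ⇔ ρ < 1: NO
Spare capacity = cμ − λ = 41.85 − 46.13 = -4.28/hr

Final: ρ = 1.1023; unstable; margin = -4.28/hr


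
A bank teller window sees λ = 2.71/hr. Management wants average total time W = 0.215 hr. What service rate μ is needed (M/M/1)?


W = 1/(μ−λ) ⇒ μ − λ = 1/W = 1/0.215 = 4.6512
μ = λ + 1/W = 2.71 + 4.6512 = 7.3612 per hr

Final: 7.3612 /hr


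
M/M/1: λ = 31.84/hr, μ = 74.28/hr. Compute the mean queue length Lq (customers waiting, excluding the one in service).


ρ = 31.84/74.28 = 0.4286
Lq = ρ²/(1−ρ) = 0.1837/0.5714 = 0.3216

Final: 0.3216


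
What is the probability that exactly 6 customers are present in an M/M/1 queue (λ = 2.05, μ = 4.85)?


ρ = 2.05/4.85 = 0.4227
P_n = (1−ρ)·ρ^n = (1 − 0.4227)·0.4227^6 = 0.5773·0.005703 = 0.003292

Final: 0.003292


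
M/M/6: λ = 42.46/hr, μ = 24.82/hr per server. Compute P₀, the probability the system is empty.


a = λ/μ = 42.46/24.82 = 1.7107; ρ = a/c = 0.2851
Σ_{k=0}^{5} a^k/k! (terms k=0..5) = 1.00000 + 1.71072 + 1.46328 + 0.83442 + 0.35686 + 0.12210 = 5.48737
Tail: a^6/(6!(1−ρ)) = 25.06509/(720·0.7149) = 0.04870
P₀ = 1/(5.48737 + 0.04870) = 1/5.53607 = 0.180634

Final: 0.180634


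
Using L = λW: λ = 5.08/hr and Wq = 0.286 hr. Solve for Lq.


Lq = λWq = 5.08·0.286 = 1.4529

Final: 1.4529


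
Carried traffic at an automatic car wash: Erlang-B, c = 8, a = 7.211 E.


B(8,7.211) = 0.190944 (Erlang-B)
Carried load = a(1 − B) = 7.211·(1 − 0.190944) = 7.211·0.809056 = 5.8341 E

Final: 5.8341 Erlangs


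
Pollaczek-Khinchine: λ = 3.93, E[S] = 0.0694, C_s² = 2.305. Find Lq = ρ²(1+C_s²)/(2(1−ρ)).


ρ = λ·E[S] = 3.93·0.0694 = 0.2727
Lq = ρ²(1+C_s²)/(2(1−ρ)) = 0.07439·(1+2.305)/(2·0.7273)
= 0.07439·3.3050/1.4545 = 0.16903

Final: 0.16903


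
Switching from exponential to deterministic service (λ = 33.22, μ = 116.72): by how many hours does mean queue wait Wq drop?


ρ = 33.22/116.72 = 0.2846
Wq(M/M/1) = ρ/(μ−λ) = 0.2846/83.50 = 0.003409 hr
Wq(M/D/1) = ρ/(2(μ−λ)) = 0.001704 hr
Savings = 0.003409 − 0.001704 = 0.001704 hr

Final: 0.001704 hr


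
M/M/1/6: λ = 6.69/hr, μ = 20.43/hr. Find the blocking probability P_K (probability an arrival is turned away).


ρ = λ/μ = 6.69/20.43 = 0.3275
P_K = (1−ρ)ρ^K/(1−ρ^(K+1)) = (0.6725·0.001233)/(1 − 0.0004037)
= 0.0008292/0.999596 = 0.0008295

Final: 0.0008295


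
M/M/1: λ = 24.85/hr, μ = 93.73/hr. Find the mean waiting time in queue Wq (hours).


ρ = 24.85/93.73 = 0.2651
Wq = ρ/(μ−λ) = 0.2651/(93.73 − 24.85) = 0.2651/68.88 = 0.003849 hr

Final: 0.003849 hr


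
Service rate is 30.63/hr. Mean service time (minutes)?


Mean service time = 1/μ = 1/30.63 hour = 0.03265 hour
In minutes: 0.03265 × 60 = 1.9589 min

Final: 1.9589 min


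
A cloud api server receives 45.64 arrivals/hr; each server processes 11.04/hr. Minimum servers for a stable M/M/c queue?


Stability requires cμ > λ ⇔ c > λ/μ.
λ/μ = 45.64/11.04 = 4.1341
Minimum integer c = ⌊4.1341⌋ + 1 = 5
Check: 5·11.04 = 55.20 > 45.64, while 4·11.04 = 44.16 ≤ 45.64

Final: 5 servers


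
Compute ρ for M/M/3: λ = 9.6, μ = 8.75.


ρ = λ/(cμ) = 9.6/(3·8.75) = 9.6/26.25 = 0.3657

Final: 0.3657


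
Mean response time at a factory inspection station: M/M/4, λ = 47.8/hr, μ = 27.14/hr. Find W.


a = 1.7612; ρ = 0.4403; P₀ = 0.168376
Lq = P₀·a^c·ρ/(c!(1−ρ)²) = 0.09489
Wq = Lq/λ = 0.09489/47.8 = 0.001985 hr
W = Wq + 1/μ = 0.001985 + 0.03685 = 0.03883 hr

Final: 0.03883 hr


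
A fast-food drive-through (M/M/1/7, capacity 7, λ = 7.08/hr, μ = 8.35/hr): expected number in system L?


ρ = 7.08/8.35 = 0.8479
L = ρ[1 − (K+1)ρ^K + Kρ^(K+1)] / [(1−ρ)(1−ρ^(K+1))]
Numerator: 0.8479·(1 − 8·0.315085 + 7·0.267162) = 0.296303
Denominator: (0.1521)·(0.732838) = 0.111462
L = 0.296303/0.111462 = 2.6583

Final: 2.6583


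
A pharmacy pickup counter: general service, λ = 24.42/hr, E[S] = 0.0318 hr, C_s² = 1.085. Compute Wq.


ρ = λ·E[S] = 24.42·0.0318 = 0.7766
E[S²] = E[S]²(1+C_s²) = 0.0318²·(1+1.085) = 0.002108
Wq = λ·E[S²]/(2(1−ρ)) = 24.42·0.002108/(2·0.2234) = 0.11521 hr

Final: 0.11521 hr


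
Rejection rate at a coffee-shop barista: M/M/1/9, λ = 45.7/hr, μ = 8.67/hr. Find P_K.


ρ = λ/μ = 45.7/8.67 = 5.2710
P_K = (1−ρ)ρ^K/(1−ρ^(K+1)) = (-4.2710·3141043.300392)/(1 − 16556595.020523)
= -13415551.720131/-16556594.020523 = 0.810285

Final: 0.810285


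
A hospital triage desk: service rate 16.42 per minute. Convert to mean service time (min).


Mean service time = 1/μ = 1/16.42 minute = 0.06090 minute
In minutes: 0.06090 × 1 = 0.06090 min

Final: 0.06090 min


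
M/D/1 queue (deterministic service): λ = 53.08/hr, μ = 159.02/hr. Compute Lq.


ρ = 53.08/159.02 = 0.3338
M/D/1: Lq = ρ²/(2(1−ρ)) = 0.1114/(2·0.6662) = 0.08362

Final: 0.08362


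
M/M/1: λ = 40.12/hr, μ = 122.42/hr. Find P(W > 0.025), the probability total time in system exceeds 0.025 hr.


W ~ Exponential(μ−λ) for M/M/1.
μ − λ = 122.42 − 40.12 = 82.3000
P(W > t) = e^{−(μ−λ)t} = e^{−2.0575} = 0.127773

Final: 0.127773


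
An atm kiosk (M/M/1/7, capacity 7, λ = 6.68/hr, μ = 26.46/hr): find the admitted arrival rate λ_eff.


ρ = 0.2525; P_K = (1−ρ)ρ^7/(1−ρ^8) = 0.00004886
λ_eff = λ(1 − P_K) = 6.68·(1 − 0.00004886) = 6.68·0.999951 = 6.6797 /hr

Final: 6.6797 /hr


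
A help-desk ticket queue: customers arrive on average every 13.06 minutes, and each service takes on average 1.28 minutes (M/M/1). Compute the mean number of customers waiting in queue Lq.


λ = 60/13.06 = 4.5942 /hr
μ = 60/1.28 = 46.8750 /hr
ρ = λ/μ = 4.5942/46.8750 = 0.09801
Lq = ρ²/(1−ρ) = 0.009606/0.9020 = 0.01065

Final: 0.01065


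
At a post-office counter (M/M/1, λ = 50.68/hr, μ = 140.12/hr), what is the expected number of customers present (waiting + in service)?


ρ = λ/μ = 50.68/140.12 = 0.3617
L = ρ/(1−ρ) = 0.3617/(1 − 0.3617) = 0.3617/0.6383 = 0.5666

Final: 0.5666


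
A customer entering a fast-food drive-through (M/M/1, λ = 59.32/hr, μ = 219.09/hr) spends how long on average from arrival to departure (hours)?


W = 1/(μ−λ) = 1/(219.09 − 59.32) = 1/159.77 = 0.006259 hr

Final: 0.006259 hr


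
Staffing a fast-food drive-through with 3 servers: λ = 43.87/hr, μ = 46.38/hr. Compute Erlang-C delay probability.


a = λ/μ = 0.9459; ρ = a/3 = 0.3153
P₀ = 0.384730 (from M/M/c formula)
C(c,a) = [a^c/(c!(1−ρ))]·P₀ = [0.84627/(6·0.6847)]·0.384730
= 0.20599·0.384730 = 0.079252

Final: 0.079252


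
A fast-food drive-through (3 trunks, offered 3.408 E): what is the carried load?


B(3,3.408) = 0.392393 (Erlang-B)
Carried load = a(1 − B) = 3.408·(1 − 0.392393) = 3.408·0.607607 = 2.0707 E

Final: 2.0707 Erlangs


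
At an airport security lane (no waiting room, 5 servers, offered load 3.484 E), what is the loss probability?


B(c,a) = (a^c/c!) / Σ_{k=0}^{c} a^k/k!
a^5/5! = 4.277692
Σ terms (k=0..5): 1.00000 + 3.48400 + 6.06913 + 7.04828 + 6.13905 + 4.27769 = 28.018153
B = 4.277692/28.018153 = 0.152676

Final: 0.152676


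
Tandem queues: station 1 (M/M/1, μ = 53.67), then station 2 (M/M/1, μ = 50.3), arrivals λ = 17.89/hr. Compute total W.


Each node sees arrival rate λ = 17.89/hr (tandem ⇒ throughput preserved).
W₁ = 1/(μ₁−λ) = 1/(53.67−17.89) = 0.02795 hr
W₂ = 1/(μ₂−λ) = 1/(50.3−17.89) = 0.03085 hr
W_total = W₁ + W₂ = 0.02795 + 0.03085 = 0.05880 hr

Final: 0.05880 hr


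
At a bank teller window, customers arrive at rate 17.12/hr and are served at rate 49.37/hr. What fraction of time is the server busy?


ρ = λ/μ = 17.12/49.37 = 0.3468

Final: 0.3468


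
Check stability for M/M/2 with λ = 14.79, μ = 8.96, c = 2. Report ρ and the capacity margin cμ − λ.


Total capacity cμ = 2·8.96 = 17.92/hr
ρ = λ/(cμ) = 14.79/17.92 = 0.8253
Stable ⇔ ρ < 1: YES
Spare capacity = cμ − λ = 17.92 − 14.79 = 3.13/hr

Final: ρ = 0.8253; stable; margin = 3.13/hr


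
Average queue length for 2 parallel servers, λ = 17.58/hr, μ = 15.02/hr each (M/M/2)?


a = λ/μ = 1.1704; ρ = a/2 = 0.5852
P₀ = 0.261655
Lq = P₀·a^c·ρ / (c!·(1−ρ)²) = 0.261655·1.36993·0.5852/(2·0.17204)
= 0.60965

Final: 0.60965


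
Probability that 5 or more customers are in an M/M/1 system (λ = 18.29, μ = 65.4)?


ρ = 18.29/65.4 = 0.2797
P(N ≥ n) = ρ^n = 0.2797^5 = 0.001711

Final: 0.001711


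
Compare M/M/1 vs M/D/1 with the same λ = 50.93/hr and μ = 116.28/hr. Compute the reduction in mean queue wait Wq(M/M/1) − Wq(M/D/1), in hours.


ρ = 50.93/116.28 = 0.4380
Wq(M/M/1) = ρ/(μ−λ) = 0.4380/65.35 = 0.006702 hr
Wq(M/D/1) = ρ/(2(μ−λ)) = 0.003351 hr
Savings = 0.006702 − 0.003351 = 0.003351 hr

Final: 0.003351 hr


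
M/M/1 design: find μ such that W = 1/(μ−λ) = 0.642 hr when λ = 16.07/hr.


W = 1/(μ−λ) ⇒ μ − λ = 1/W = 1/0.642 = 1.5576
μ = λ + 1/W = 16.07 + 1.5576 = 17.6276 per hr

Final: 17.6276 /hr


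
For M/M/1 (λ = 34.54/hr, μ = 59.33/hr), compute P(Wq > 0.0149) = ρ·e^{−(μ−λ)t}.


ρ = 34.54/59.33 = 0.5822
P(Wq > t) = ρ·e^{−(μ−λ)t} = 0.5822·e^{−0.3694}
= 0.5822·0.691169 = 0.402376

Final: 0.402376


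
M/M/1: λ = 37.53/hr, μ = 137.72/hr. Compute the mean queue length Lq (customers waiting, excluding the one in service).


ρ = 37.53/137.72 = 0.2725
Lq = ρ²/(1−ρ) = 0.07426/0.7275 = 0.1021

Final: 0.1021


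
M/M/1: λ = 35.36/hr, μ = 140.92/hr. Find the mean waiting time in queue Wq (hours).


ρ = 35.36/140.92 = 0.2509
Wq = ρ/(μ−λ) = 0.2509/(140.92 − 35.36) = 0.2509/105.56 = 0.002377 hr

Final: 0.002377 hr


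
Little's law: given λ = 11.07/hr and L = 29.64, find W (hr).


W = L/λ = 29.64/11.07 = 2.6775 hr

Final: 2.6775 hr


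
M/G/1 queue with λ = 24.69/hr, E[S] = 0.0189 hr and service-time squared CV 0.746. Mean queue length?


ρ = λ·E[S] = 24.69·0.0189 = 0.4666
Lq = ρ²(1+C_s²)/(2(1−ρ)) = 0.2178·(1+0.746)/(2·0.5334)
= 0.2178·1.7460/1.0667 = 0.35642

Final: 0.35642


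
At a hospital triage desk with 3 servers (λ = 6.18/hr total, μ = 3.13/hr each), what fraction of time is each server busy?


ρ = λ/(cμ) = 6.18/(3·3.13) = 6.18/9.39 = 0.6581

Final: 0.6581


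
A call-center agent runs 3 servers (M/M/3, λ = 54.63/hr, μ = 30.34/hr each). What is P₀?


a = λ/μ = 54.63/30.34 = 1.8006; ρ = a/c = 0.6002
Σ_{k=0}^{2} a^k/k! (terms k=0..2) = 1.00000 + 1.80059 + 1.62107 = 4.42166
Tail: a^3/(3!(1−ρ)) = 5.83777/(6·0.3998) = 2.43361
P₀ = 1/(4.42166 + 2.43361) = 1/6.85527 = 0.145873

Final: 0.145873


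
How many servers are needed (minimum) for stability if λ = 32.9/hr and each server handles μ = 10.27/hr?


Stability requires cμ > λ ⇔ c > λ/μ.
λ/μ = 32.9/10.27 = 3.2035
Minimum integer c = ⌊3.2035⌋ + 1 = 4
Check: 4·10.27 = 41.08 > 32.9, while 3·10.27 = 30.81 ≤ 32.9

Final: 4 servers


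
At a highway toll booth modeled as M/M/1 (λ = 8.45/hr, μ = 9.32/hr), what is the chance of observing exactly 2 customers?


ρ = 8.45/9.32 = 0.9067
P_n = (1−ρ)·ρ^n = (1 − 0.9067)·0.9067^2 = 0.09335·0.822019 = 0.076733

Final: 0.076733


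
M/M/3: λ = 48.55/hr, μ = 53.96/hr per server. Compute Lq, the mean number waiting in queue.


a = λ/μ = 0.8997; ρ = a/3 = 0.2999
P₀ = 0.403566
Lq = P₀·a^c·ρ / (c!·(1−ρ)²) = 0.403566·0.72837·0.2999/(6·0.49012)
= 0.02998

Final: 0.02998


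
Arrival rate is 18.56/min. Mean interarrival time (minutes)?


Mean interarrival time = 1/λ = 1/18.56 minute = 0.05388 minute
In minutes: 0.05388 × 1 = 0.05388 min

Final: 0.05388 min


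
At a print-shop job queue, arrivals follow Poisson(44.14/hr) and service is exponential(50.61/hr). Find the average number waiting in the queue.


ρ = 44.14/50.61 = 0.8722
Lq = ρ²/(1−ρ) = 0.7607/0.1278 = 5.9501

Final: 5.9501


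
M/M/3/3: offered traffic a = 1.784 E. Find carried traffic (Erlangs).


B(3,1.784) = 0.177823 (Erlang-B)
Carried load = a(1 − B) = 1.784·(1 − 0.177823) = 1.784·0.822177 = 1.4668 E

Final: 1.4668 Erlangs


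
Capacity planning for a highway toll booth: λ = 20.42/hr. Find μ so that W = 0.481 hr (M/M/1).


W = 1/(μ−λ) ⇒ μ − λ = 1/W = 1/0.481 = 2.0790
μ = λ + 1/W = 20.42 + 2.0790 = 22.4990 per hr

Final: 22.4990 /hr


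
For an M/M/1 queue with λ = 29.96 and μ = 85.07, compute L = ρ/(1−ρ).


ρ = λ/μ = 29.96/85.07 = 0.3522
L = ρ/(1−ρ) = 0.3522/(1 − 0.3522) = 0.3522/0.6478 = 0.5436

Final: 0.5436


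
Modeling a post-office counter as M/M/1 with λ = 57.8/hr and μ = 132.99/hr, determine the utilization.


ρ = λ/μ = 57.8/132.99 = 0.4346

Final: 0.4346


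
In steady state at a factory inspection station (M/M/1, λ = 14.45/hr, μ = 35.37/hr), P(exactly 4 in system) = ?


ρ = 14.45/35.37 = 0.4085
P_n = (1−ρ)·ρ^n = (1 − 0.4085)·0.4085^4 = 0.5915·0.027857 = 0.016476

Final: 0.016476


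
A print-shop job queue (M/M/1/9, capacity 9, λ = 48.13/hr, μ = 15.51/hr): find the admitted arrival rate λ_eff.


ρ = 3.1032; P_K = (1−ρ)ρ^9/(1−ρ^10) = 0.677756
λ_eff = λ(1 − P_K) = 48.13·(1 − 0.677756) = 48.13·0.322244 = 15.5096 /hr

Final: 15.5096 /hr


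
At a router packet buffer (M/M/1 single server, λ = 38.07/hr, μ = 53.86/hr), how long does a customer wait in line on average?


ρ = 38.07/53.86 = 0.7068
Wq = ρ/(μ−λ) = 0.7068/(53.86 − 38.07) = 0.7068/15.79 = 0.04476 hr

Final: 0.04476 hr


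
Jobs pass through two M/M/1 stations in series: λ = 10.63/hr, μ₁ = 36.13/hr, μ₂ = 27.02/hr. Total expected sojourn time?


Each node sees arrival rate λ = 10.63/hr (tandem ⇒ throughput preserved).
W₁ = 1/(μ₁−λ) = 1/(36.13−10.63) = 0.03922 hr
W₂ = 1/(μ₂−λ) = 1/(27.02−10.63) = 0.06101 hr
W_total = W₁ + W₂ = 0.03922 + 0.06101 = 0.10023 hr

Final: 0.10023 hr


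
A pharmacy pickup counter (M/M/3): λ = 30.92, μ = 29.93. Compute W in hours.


a = 1.0331; ρ = 0.3444; P₀ = 0.351250
Lq = P₀·a^c·ρ/(c!(1−ρ)²) = 0.05171
Wq = Lq/λ = 0.05171/30.92 = 0.001672 hr
W = Wq + 1/μ = 0.001672 + 0.03341 = 0.03508 hr

Final: 0.03508 hr


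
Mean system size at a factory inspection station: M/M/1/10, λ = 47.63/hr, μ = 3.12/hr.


ρ = 47.63/3.12 = 15.2660
L = ρ[1 − (K+1)ρ^K + Kρ^(K+1)] / [(1−ρ)(1−ρ^(K+1))]
Numerator: 15.2660·(1 − 11·687479693905.704468 + 10·10495082634848.943359) = 1486736097099546.000000
Denominator: (-14.2660)·(-10495082634847.943359) = 149723117973423.687500
L = 1486736097099546.000000/149723117973423.687500 = 9.9299

Final: 9.9299


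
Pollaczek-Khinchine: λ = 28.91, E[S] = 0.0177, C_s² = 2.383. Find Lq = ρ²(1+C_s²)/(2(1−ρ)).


ρ = λ·E[S] = 28.91·0.0177 = 0.5117
Lq = ρ²(1+C_s²)/(2(1−ρ)) = 0.2618·(1+2.383)/(2·0.4883)
= 0.2618·3.3830/0.9766 = 0.90706

Final: 0.90706


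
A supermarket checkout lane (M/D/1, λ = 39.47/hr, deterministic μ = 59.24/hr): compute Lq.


ρ = 39.47/59.24 = 0.6663
M/D/1: Lq = ρ²/(2(1−ρ)) = 0.4439/(2·0.3337) = 0.66509

Final: 0.66509


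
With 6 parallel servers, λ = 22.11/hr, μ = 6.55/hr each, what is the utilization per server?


ρ = λ/(cμ) = 22.11/(6·6.55) = 22.11/39.30 = 0.5626

Final: 0.5626


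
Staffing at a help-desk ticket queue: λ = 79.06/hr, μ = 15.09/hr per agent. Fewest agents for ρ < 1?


Stability requires cμ > λ ⇔ c > λ/μ.
λ/μ = 79.06/15.09 = 5.2392
Minimum integer c = ⌊5.2392⌋ + 1 = 6
Check: 6·15.09 = 90.54 > 79.06, while 5·15.09 = 75.45 ≤ 79.06

Final: 6 servers


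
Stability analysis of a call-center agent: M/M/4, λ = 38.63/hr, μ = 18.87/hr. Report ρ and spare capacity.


Total capacity cμ = 4·18.87 = 75.48/hr
ρ = λ/(cμ) = 38.63/75.48 = 0.5118
Stable ⇔ ρ < 1: YES
Spare capacity = cμ − λ = 75.48 − 38.63 = 36.85/hr

Final: ρ = 0.5118; stable; margin = 36.85/hr


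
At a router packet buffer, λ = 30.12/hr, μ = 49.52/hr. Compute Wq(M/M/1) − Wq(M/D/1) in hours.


ρ = 30.12/49.52 = 0.6082
Wq(M/M/1) = ρ/(μ−λ) = 0.6082/19.40 = 0.03135 hr
Wq(M/D/1) = ρ/(2(μ−λ)) = 0.01568 hr
Savings = 0.03135 − 0.01568 = 0.01568 hr

Final: 0.01568 hr


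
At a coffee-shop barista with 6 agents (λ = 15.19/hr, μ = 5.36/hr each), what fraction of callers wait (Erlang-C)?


a = λ/μ = 2.8340; ρ = a/6 = 0.4723
P₀ = 0.058081 (from M/M/c formula)
C(c,a) = [a^c/(c!(1−ρ))]·P₀ = [518.03357/(720·0.5277)]·0.058081
= 1.36351·0.058081 = 0.079194

Final: 0.079194
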